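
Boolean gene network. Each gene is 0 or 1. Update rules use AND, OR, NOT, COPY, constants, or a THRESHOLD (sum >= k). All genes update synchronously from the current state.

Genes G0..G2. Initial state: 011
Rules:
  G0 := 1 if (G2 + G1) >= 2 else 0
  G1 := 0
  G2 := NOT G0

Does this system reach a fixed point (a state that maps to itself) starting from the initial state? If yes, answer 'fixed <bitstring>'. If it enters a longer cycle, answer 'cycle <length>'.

Step 0: 011
Step 1: G0=(1+1>=2)=1 G1=0(const) G2=NOT G0=NOT 0=1 -> 101
Step 2: G0=(1+0>=2)=0 G1=0(const) G2=NOT G0=NOT 1=0 -> 000
Step 3: G0=(0+0>=2)=0 G1=0(const) G2=NOT G0=NOT 0=1 -> 001
Step 4: G0=(1+0>=2)=0 G1=0(const) G2=NOT G0=NOT 0=1 -> 001
Fixed point reached at step 3: 001

Answer: fixed 001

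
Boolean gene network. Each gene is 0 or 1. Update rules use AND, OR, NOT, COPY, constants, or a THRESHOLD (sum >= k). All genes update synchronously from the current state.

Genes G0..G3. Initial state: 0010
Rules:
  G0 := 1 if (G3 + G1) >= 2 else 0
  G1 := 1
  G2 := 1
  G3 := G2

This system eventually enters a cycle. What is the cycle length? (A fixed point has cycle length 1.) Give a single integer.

Answer: 1

Derivation:
Step 0: 0010
Step 1: G0=(0+0>=2)=0 G1=1(const) G2=1(const) G3=G2=1 -> 0111
Step 2: G0=(1+1>=2)=1 G1=1(const) G2=1(const) G3=G2=1 -> 1111
Step 3: G0=(1+1>=2)=1 G1=1(const) G2=1(const) G3=G2=1 -> 1111
State from step 3 equals state from step 2 -> cycle length 1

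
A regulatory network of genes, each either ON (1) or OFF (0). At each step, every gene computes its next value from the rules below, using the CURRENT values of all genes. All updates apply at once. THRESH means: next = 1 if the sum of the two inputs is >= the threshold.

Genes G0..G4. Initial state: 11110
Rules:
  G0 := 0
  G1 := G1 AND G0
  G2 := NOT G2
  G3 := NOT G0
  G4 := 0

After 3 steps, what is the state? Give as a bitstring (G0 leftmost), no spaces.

Step 1: G0=0(const) G1=G1&G0=1&1=1 G2=NOT G2=NOT 1=0 G3=NOT G0=NOT 1=0 G4=0(const) -> 01000
Step 2: G0=0(const) G1=G1&G0=1&0=0 G2=NOT G2=NOT 0=1 G3=NOT G0=NOT 0=1 G4=0(const) -> 00110
Step 3: G0=0(const) G1=G1&G0=0&0=0 G2=NOT G2=NOT 1=0 G3=NOT G0=NOT 0=1 G4=0(const) -> 00010

00010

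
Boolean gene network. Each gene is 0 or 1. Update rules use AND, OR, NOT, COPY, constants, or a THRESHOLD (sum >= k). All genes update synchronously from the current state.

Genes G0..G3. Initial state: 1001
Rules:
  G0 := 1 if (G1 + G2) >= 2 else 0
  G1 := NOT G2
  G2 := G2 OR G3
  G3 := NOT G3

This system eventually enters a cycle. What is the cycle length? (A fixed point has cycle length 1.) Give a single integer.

Answer: 2

Derivation:
Step 0: 1001
Step 1: G0=(0+0>=2)=0 G1=NOT G2=NOT 0=1 G2=G2|G3=0|1=1 G3=NOT G3=NOT 1=0 -> 0110
Step 2: G0=(1+1>=2)=1 G1=NOT G2=NOT 1=0 G2=G2|G3=1|0=1 G3=NOT G3=NOT 0=1 -> 1011
Step 3: G0=(0+1>=2)=0 G1=NOT G2=NOT 1=0 G2=G2|G3=1|1=1 G3=NOT G3=NOT 1=0 -> 0010
Step 4: G0=(0+1>=2)=0 G1=NOT G2=NOT 1=0 G2=G2|G3=1|0=1 G3=NOT G3=NOT 0=1 -> 0011
Step 5: G0=(0+1>=2)=0 G1=NOT G2=NOT 1=0 G2=G2|G3=1|1=1 G3=NOT G3=NOT 1=0 -> 0010
State from step 5 equals state from step 3 -> cycle length 2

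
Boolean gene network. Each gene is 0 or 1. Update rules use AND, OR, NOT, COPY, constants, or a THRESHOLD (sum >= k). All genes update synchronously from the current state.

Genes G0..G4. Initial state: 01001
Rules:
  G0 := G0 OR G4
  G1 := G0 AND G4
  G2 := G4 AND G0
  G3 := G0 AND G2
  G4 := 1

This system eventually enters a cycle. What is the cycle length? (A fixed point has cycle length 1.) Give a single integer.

Step 0: 01001
Step 1: G0=G0|G4=0|1=1 G1=G0&G4=0&1=0 G2=G4&G0=1&0=0 G3=G0&G2=0&0=0 G4=1(const) -> 10001
Step 2: G0=G0|G4=1|1=1 G1=G0&G4=1&1=1 G2=G4&G0=1&1=1 G3=G0&G2=1&0=0 G4=1(const) -> 11101
Step 3: G0=G0|G4=1|1=1 G1=G0&G4=1&1=1 G2=G4&G0=1&1=1 G3=G0&G2=1&1=1 G4=1(const) -> 11111
Step 4: G0=G0|G4=1|1=1 G1=G0&G4=1&1=1 G2=G4&G0=1&1=1 G3=G0&G2=1&1=1 G4=1(const) -> 11111
State from step 4 equals state from step 3 -> cycle length 1

Answer: 1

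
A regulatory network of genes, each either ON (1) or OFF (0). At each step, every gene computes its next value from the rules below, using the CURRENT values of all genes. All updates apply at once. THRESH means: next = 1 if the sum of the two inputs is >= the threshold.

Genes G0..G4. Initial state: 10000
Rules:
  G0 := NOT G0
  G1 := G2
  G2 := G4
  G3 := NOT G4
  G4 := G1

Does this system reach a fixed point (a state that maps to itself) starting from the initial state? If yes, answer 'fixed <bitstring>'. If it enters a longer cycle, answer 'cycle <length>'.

Step 0: 10000
Step 1: G0=NOT G0=NOT 1=0 G1=G2=0 G2=G4=0 G3=NOT G4=NOT 0=1 G4=G1=0 -> 00010
Step 2: G0=NOT G0=NOT 0=1 G1=G2=0 G2=G4=0 G3=NOT G4=NOT 0=1 G4=G1=0 -> 10010
Step 3: G0=NOT G0=NOT 1=0 G1=G2=0 G2=G4=0 G3=NOT G4=NOT 0=1 G4=G1=0 -> 00010
Cycle of length 2 starting at step 1 -> no fixed point

Answer: cycle 2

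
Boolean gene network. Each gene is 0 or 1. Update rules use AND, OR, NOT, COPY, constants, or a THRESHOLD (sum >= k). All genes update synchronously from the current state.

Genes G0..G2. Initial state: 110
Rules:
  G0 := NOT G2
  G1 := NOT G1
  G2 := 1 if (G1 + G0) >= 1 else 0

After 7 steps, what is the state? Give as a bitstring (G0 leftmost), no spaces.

Step 1: G0=NOT G2=NOT 0=1 G1=NOT G1=NOT 1=0 G2=(1+1>=1)=1 -> 101
Step 2: G0=NOT G2=NOT 1=0 G1=NOT G1=NOT 0=1 G2=(0+1>=1)=1 -> 011
Step 3: G0=NOT G2=NOT 1=0 G1=NOT G1=NOT 1=0 G2=(1+0>=1)=1 -> 001
Step 4: G0=NOT G2=NOT 1=0 G1=NOT G1=NOT 0=1 G2=(0+0>=1)=0 -> 010
Step 5: G0=NOT G2=NOT 0=1 G1=NOT G1=NOT 1=0 G2=(1+0>=1)=1 -> 101
Step 6: G0=NOT G2=NOT 1=0 G1=NOT G1=NOT 0=1 G2=(0+1>=1)=1 -> 011
Step 7: G0=NOT G2=NOT 1=0 G1=NOT G1=NOT 1=0 G2=(1+0>=1)=1 -> 001

001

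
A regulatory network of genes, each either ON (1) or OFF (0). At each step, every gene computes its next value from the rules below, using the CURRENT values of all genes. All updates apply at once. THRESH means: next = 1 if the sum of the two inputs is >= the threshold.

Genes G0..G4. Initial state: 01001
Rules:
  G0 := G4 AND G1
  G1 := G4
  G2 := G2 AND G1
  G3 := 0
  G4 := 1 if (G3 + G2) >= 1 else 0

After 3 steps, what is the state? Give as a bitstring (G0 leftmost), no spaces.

Step 1: G0=G4&G1=1&1=1 G1=G4=1 G2=G2&G1=0&1=0 G3=0(const) G4=(0+0>=1)=0 -> 11000
Step 2: G0=G4&G1=0&1=0 G1=G4=0 G2=G2&G1=0&1=0 G3=0(const) G4=(0+0>=1)=0 -> 00000
Step 3: G0=G4&G1=0&0=0 G1=G4=0 G2=G2&G1=0&0=0 G3=0(const) G4=(0+0>=1)=0 -> 00000

00000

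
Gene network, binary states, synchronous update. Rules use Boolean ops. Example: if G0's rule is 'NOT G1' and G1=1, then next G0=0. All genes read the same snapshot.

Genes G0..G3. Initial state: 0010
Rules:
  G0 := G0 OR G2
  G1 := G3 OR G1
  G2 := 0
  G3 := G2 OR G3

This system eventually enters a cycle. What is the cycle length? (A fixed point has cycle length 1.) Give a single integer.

Answer: 1

Derivation:
Step 0: 0010
Step 1: G0=G0|G2=0|1=1 G1=G3|G1=0|0=0 G2=0(const) G3=G2|G3=1|0=1 -> 1001
Step 2: G0=G0|G2=1|0=1 G1=G3|G1=1|0=1 G2=0(const) G3=G2|G3=0|1=1 -> 1101
Step 3: G0=G0|G2=1|0=1 G1=G3|G1=1|1=1 G2=0(const) G3=G2|G3=0|1=1 -> 1101
State from step 3 equals state from step 2 -> cycle length 1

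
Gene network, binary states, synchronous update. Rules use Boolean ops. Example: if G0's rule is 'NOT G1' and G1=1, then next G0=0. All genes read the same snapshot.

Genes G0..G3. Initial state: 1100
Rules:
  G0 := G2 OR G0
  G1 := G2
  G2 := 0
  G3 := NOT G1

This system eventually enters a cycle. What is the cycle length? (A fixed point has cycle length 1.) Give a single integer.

Step 0: 1100
Step 1: G0=G2|G0=0|1=1 G1=G2=0 G2=0(const) G3=NOT G1=NOT 1=0 -> 1000
Step 2: G0=G2|G0=0|1=1 G1=G2=0 G2=0(const) G3=NOT G1=NOT 0=1 -> 1001
Step 3: G0=G2|G0=0|1=1 G1=G2=0 G2=0(const) G3=NOT G1=NOT 0=1 -> 1001
State from step 3 equals state from step 2 -> cycle length 1

Answer: 1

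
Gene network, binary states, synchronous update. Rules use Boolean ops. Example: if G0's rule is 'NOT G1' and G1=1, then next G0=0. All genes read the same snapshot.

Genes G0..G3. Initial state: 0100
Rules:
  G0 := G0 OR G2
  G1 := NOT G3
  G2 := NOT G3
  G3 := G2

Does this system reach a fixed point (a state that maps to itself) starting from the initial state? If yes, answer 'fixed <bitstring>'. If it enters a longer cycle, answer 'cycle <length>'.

Step 0: 0100
Step 1: G0=G0|G2=0|0=0 G1=NOT G3=NOT 0=1 G2=NOT G3=NOT 0=1 G3=G2=0 -> 0110
Step 2: G0=G0|G2=0|1=1 G1=NOT G3=NOT 0=1 G2=NOT G3=NOT 0=1 G3=G2=1 -> 1111
Step 3: G0=G0|G2=1|1=1 G1=NOT G3=NOT 1=0 G2=NOT G3=NOT 1=0 G3=G2=1 -> 1001
Step 4: G0=G0|G2=1|0=1 G1=NOT G3=NOT 1=0 G2=NOT G3=NOT 1=0 G3=G2=0 -> 1000
Step 5: G0=G0|G2=1|0=1 G1=NOT G3=NOT 0=1 G2=NOT G3=NOT 0=1 G3=G2=0 -> 1110
Step 6: G0=G0|G2=1|1=1 G1=NOT G3=NOT 0=1 G2=NOT G3=NOT 0=1 G3=G2=1 -> 1111
Cycle of length 4 starting at step 2 -> no fixed point

Answer: cycle 4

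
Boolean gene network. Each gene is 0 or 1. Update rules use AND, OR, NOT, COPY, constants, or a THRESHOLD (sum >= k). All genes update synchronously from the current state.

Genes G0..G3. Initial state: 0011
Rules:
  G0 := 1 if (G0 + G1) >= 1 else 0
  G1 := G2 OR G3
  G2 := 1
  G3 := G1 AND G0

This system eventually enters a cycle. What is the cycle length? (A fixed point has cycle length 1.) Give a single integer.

Answer: 1

Derivation:
Step 0: 0011
Step 1: G0=(0+0>=1)=0 G1=G2|G3=1|1=1 G2=1(const) G3=G1&G0=0&0=0 -> 0110
Step 2: G0=(0+1>=1)=1 G1=G2|G3=1|0=1 G2=1(const) G3=G1&G0=1&0=0 -> 1110
Step 3: G0=(1+1>=1)=1 G1=G2|G3=1|0=1 G2=1(const) G3=G1&G0=1&1=1 -> 1111
Step 4: G0=(1+1>=1)=1 G1=G2|G3=1|1=1 G2=1(const) G3=G1&G0=1&1=1 -> 1111
State from step 4 equals state from step 3 -> cycle length 1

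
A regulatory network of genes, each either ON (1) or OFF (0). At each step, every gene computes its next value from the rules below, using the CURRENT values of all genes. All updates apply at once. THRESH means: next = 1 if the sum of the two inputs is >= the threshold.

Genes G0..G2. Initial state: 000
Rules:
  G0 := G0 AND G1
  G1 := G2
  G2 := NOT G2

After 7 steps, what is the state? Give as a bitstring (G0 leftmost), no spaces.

Step 1: G0=G0&G1=0&0=0 G1=G2=0 G2=NOT G2=NOT 0=1 -> 001
Step 2: G0=G0&G1=0&0=0 G1=G2=1 G2=NOT G2=NOT 1=0 -> 010
Step 3: G0=G0&G1=0&1=0 G1=G2=0 G2=NOT G2=NOT 0=1 -> 001
Step 4: G0=G0&G1=0&0=0 G1=G2=1 G2=NOT G2=NOT 1=0 -> 010
Step 5: G0=G0&G1=0&1=0 G1=G2=0 G2=NOT G2=NOT 0=1 -> 001
Step 6: G0=G0&G1=0&0=0 G1=G2=1 G2=NOT G2=NOT 1=0 -> 010
Step 7: G0=G0&G1=0&1=0 G1=G2=0 G2=NOT G2=NOT 0=1 -> 001

001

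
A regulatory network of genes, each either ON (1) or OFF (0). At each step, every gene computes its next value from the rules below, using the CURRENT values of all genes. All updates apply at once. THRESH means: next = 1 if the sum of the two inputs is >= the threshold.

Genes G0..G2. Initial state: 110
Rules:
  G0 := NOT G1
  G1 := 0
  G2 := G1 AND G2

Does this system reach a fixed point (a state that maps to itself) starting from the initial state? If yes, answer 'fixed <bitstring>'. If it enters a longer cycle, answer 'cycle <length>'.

Answer: fixed 100

Derivation:
Step 0: 110
Step 1: G0=NOT G1=NOT 1=0 G1=0(const) G2=G1&G2=1&0=0 -> 000
Step 2: G0=NOT G1=NOT 0=1 G1=0(const) G2=G1&G2=0&0=0 -> 100
Step 3: G0=NOT G1=NOT 0=1 G1=0(const) G2=G1&G2=0&0=0 -> 100
Fixed point reached at step 2: 100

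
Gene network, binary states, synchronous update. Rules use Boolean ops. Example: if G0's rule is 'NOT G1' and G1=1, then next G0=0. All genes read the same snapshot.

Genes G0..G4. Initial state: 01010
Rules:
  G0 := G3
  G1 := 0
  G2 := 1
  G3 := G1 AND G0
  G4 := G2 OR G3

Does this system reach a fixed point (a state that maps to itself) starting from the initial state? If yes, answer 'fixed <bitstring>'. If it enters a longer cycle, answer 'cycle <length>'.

Step 0: 01010
Step 1: G0=G3=1 G1=0(const) G2=1(const) G3=G1&G0=1&0=0 G4=G2|G3=0|1=1 -> 10101
Step 2: G0=G3=0 G1=0(const) G2=1(const) G3=G1&G0=0&1=0 G4=G2|G3=1|0=1 -> 00101
Step 3: G0=G3=0 G1=0(const) G2=1(const) G3=G1&G0=0&0=0 G4=G2|G3=1|0=1 -> 00101
Fixed point reached at step 2: 00101

Answer: fixed 00101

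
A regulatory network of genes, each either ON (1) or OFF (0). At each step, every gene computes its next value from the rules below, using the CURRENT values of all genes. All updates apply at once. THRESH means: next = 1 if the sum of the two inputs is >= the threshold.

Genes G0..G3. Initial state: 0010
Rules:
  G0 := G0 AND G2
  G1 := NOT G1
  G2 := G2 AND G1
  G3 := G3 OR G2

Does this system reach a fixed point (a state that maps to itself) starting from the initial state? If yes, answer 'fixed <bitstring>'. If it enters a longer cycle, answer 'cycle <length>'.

Answer: cycle 2

Derivation:
Step 0: 0010
Step 1: G0=G0&G2=0&1=0 G1=NOT G1=NOT 0=1 G2=G2&G1=1&0=0 G3=G3|G2=0|1=1 -> 0101
Step 2: G0=G0&G2=0&0=0 G1=NOT G1=NOT 1=0 G2=G2&G1=0&1=0 G3=G3|G2=1|0=1 -> 0001
Step 3: G0=G0&G2=0&0=0 G1=NOT G1=NOT 0=1 G2=G2&G1=0&0=0 G3=G3|G2=1|0=1 -> 0101
Cycle of length 2 starting at step 1 -> no fixed point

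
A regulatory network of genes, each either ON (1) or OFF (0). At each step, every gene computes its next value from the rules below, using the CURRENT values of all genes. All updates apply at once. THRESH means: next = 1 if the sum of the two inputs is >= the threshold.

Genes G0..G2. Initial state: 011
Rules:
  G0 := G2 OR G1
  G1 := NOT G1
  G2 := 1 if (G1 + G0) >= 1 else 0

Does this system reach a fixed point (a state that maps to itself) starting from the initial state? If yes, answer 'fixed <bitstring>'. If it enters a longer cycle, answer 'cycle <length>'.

Answer: cycle 2

Derivation:
Step 0: 011
Step 1: G0=G2|G1=1|1=1 G1=NOT G1=NOT 1=0 G2=(1+0>=1)=1 -> 101
Step 2: G0=G2|G1=1|0=1 G1=NOT G1=NOT 0=1 G2=(0+1>=1)=1 -> 111
Step 3: G0=G2|G1=1|1=1 G1=NOT G1=NOT 1=0 G2=(1+1>=1)=1 -> 101
Cycle of length 2 starting at step 1 -> no fixed point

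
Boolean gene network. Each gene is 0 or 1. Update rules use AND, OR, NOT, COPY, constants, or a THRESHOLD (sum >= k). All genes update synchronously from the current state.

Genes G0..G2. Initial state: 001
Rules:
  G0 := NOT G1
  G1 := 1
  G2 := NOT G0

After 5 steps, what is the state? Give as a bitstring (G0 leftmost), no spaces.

Step 1: G0=NOT G1=NOT 0=1 G1=1(const) G2=NOT G0=NOT 0=1 -> 111
Step 2: G0=NOT G1=NOT 1=0 G1=1(const) G2=NOT G0=NOT 1=0 -> 010
Step 3: G0=NOT G1=NOT 1=0 G1=1(const) G2=NOT G0=NOT 0=1 -> 011
Step 4: G0=NOT G1=NOT 1=0 G1=1(const) G2=NOT G0=NOT 0=1 -> 011
Step 5: G0=NOT G1=NOT 1=0 G1=1(const) G2=NOT G0=NOT 0=1 -> 011

011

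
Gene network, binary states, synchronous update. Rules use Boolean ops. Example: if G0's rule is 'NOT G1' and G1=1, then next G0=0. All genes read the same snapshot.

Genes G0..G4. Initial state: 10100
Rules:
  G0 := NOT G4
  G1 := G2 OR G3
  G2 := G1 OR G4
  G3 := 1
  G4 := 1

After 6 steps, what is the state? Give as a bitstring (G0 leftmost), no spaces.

Step 1: G0=NOT G4=NOT 0=1 G1=G2|G3=1|0=1 G2=G1|G4=0|0=0 G3=1(const) G4=1(const) -> 11011
Step 2: G0=NOT G4=NOT 1=0 G1=G2|G3=0|1=1 G2=G1|G4=1|1=1 G3=1(const) G4=1(const) -> 01111
Step 3: G0=NOT G4=NOT 1=0 G1=G2|G3=1|1=1 G2=G1|G4=1|1=1 G3=1(const) G4=1(const) -> 01111
Step 4: G0=NOT G4=NOT 1=0 G1=G2|G3=1|1=1 G2=G1|G4=1|1=1 G3=1(const) G4=1(const) -> 01111
Step 5: G0=NOT G4=NOT 1=0 G1=G2|G3=1|1=1 G2=G1|G4=1|1=1 G3=1(const) G4=1(const) -> 01111
Step 6: G0=NOT G4=NOT 1=0 G1=G2|G3=1|1=1 G2=G1|G4=1|1=1 G3=1(const) G4=1(const) -> 01111

01111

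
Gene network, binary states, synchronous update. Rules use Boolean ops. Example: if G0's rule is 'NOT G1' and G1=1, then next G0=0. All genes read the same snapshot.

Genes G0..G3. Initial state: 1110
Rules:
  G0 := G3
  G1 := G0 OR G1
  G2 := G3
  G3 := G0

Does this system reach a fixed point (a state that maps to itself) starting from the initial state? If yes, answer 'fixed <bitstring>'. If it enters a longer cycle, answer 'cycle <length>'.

Answer: cycle 2

Derivation:
Step 0: 1110
Step 1: G0=G3=0 G1=G0|G1=1|1=1 G2=G3=0 G3=G0=1 -> 0101
Step 2: G0=G3=1 G1=G0|G1=0|1=1 G2=G3=1 G3=G0=0 -> 1110
Cycle of length 2 starting at step 0 -> no fixed point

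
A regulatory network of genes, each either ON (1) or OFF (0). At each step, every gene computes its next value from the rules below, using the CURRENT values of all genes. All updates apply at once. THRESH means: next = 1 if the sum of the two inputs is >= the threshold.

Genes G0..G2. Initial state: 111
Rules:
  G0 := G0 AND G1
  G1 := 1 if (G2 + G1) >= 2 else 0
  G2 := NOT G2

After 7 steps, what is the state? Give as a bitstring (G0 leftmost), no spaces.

Step 1: G0=G0&G1=1&1=1 G1=(1+1>=2)=1 G2=NOT G2=NOT 1=0 -> 110
Step 2: G0=G0&G1=1&1=1 G1=(0+1>=2)=0 G2=NOT G2=NOT 0=1 -> 101
Step 3: G0=G0&G1=1&0=0 G1=(1+0>=2)=0 G2=NOT G2=NOT 1=0 -> 000
Step 4: G0=G0&G1=0&0=0 G1=(0+0>=2)=0 G2=NOT G2=NOT 0=1 -> 001
Step 5: G0=G0&G1=0&0=0 G1=(1+0>=2)=0 G2=NOT G2=NOT 1=0 -> 000
Step 6: G0=G0&G1=0&0=0 G1=(0+0>=2)=0 G2=NOT G2=NOT 0=1 -> 001
Step 7: G0=G0&G1=0&0=0 G1=(1+0>=2)=0 G2=NOT G2=NOT 1=0 -> 000

000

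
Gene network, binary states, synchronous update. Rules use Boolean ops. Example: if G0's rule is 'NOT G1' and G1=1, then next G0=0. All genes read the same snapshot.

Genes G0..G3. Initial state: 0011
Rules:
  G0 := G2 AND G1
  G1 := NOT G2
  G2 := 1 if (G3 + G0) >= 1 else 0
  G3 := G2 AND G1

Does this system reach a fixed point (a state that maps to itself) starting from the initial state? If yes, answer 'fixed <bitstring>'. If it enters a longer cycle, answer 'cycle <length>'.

Step 0: 0011
Step 1: G0=G2&G1=1&0=0 G1=NOT G2=NOT 1=0 G2=(1+0>=1)=1 G3=G2&G1=1&0=0 -> 0010
Step 2: G0=G2&G1=1&0=0 G1=NOT G2=NOT 1=0 G2=(0+0>=1)=0 G3=G2&G1=1&0=0 -> 0000
Step 3: G0=G2&G1=0&0=0 G1=NOT G2=NOT 0=1 G2=(0+0>=1)=0 G3=G2&G1=0&0=0 -> 0100
Step 4: G0=G2&G1=0&1=0 G1=NOT G2=NOT 0=1 G2=(0+0>=1)=0 G3=G2&G1=0&1=0 -> 0100
Fixed point reached at step 3: 0100

Answer: fixed 0100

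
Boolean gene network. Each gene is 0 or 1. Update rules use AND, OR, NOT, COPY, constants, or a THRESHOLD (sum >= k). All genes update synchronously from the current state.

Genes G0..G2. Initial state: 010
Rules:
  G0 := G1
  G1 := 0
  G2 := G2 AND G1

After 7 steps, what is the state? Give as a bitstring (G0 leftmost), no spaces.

Step 1: G0=G1=1 G1=0(const) G2=G2&G1=0&1=0 -> 100
Step 2: G0=G1=0 G1=0(const) G2=G2&G1=0&0=0 -> 000
Step 3: G0=G1=0 G1=0(const) G2=G2&G1=0&0=0 -> 000
Step 4: G0=G1=0 G1=0(const) G2=G2&G1=0&0=0 -> 000
Step 5: G0=G1=0 G1=0(const) G2=G2&G1=0&0=0 -> 000
Step 6: G0=G1=0 G1=0(const) G2=G2&G1=0&0=0 -> 000
Step 7: G0=G1=0 G1=0(const) G2=G2&G1=0&0=0 -> 000

000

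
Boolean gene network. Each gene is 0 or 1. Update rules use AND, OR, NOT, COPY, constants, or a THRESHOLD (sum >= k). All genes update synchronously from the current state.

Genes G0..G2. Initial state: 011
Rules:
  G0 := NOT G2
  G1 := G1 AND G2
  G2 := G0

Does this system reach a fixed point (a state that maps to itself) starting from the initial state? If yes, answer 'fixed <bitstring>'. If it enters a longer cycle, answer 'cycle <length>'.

Step 0: 011
Step 1: G0=NOT G2=NOT 1=0 G1=G1&G2=1&1=1 G2=G0=0 -> 010
Step 2: G0=NOT G2=NOT 0=1 G1=G1&G2=1&0=0 G2=G0=0 -> 100
Step 3: G0=NOT G2=NOT 0=1 G1=G1&G2=0&0=0 G2=G0=1 -> 101
Step 4: G0=NOT G2=NOT 1=0 G1=G1&G2=0&1=0 G2=G0=1 -> 001
Step 5: G0=NOT G2=NOT 1=0 G1=G1&G2=0&1=0 G2=G0=0 -> 000
Step 6: G0=NOT G2=NOT 0=1 G1=G1&G2=0&0=0 G2=G0=0 -> 100
Cycle of length 4 starting at step 2 -> no fixed point

Answer: cycle 4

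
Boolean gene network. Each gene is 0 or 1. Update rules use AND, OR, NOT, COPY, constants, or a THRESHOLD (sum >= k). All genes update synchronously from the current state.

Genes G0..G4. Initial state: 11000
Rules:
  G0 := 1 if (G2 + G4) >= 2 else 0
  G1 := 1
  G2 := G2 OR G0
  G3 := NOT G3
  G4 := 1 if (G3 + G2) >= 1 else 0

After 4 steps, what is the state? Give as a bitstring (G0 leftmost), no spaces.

Step 1: G0=(0+0>=2)=0 G1=1(const) G2=G2|G0=0|1=1 G3=NOT G3=NOT 0=1 G4=(0+0>=1)=0 -> 01110
Step 2: G0=(1+0>=2)=0 G1=1(const) G2=G2|G0=1|0=1 G3=NOT G3=NOT 1=0 G4=(1+1>=1)=1 -> 01101
Step 3: G0=(1+1>=2)=1 G1=1(const) G2=G2|G0=1|0=1 G3=NOT G3=NOT 0=1 G4=(0+1>=1)=1 -> 11111
Step 4: G0=(1+1>=2)=1 G1=1(const) G2=G2|G0=1|1=1 G3=NOT G3=NOT 1=0 G4=(1+1>=1)=1 -> 11101

11101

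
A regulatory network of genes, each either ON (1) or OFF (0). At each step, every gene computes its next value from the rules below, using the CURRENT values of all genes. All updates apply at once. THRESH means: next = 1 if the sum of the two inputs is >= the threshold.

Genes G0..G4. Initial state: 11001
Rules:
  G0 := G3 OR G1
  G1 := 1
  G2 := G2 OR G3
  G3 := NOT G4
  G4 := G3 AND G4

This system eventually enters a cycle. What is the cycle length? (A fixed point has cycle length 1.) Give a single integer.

Answer: 1

Derivation:
Step 0: 11001
Step 1: G0=G3|G1=0|1=1 G1=1(const) G2=G2|G3=0|0=0 G3=NOT G4=NOT 1=0 G4=G3&G4=0&1=0 -> 11000
Step 2: G0=G3|G1=0|1=1 G1=1(const) G2=G2|G3=0|0=0 G3=NOT G4=NOT 0=1 G4=G3&G4=0&0=0 -> 11010
Step 3: G0=G3|G1=1|1=1 G1=1(const) G2=G2|G3=0|1=1 G3=NOT G4=NOT 0=1 G4=G3&G4=1&0=0 -> 11110
Step 4: G0=G3|G1=1|1=1 G1=1(const) G2=G2|G3=1|1=1 G3=NOT G4=NOT 0=1 G4=G3&G4=1&0=0 -> 11110
State from step 4 equals state from step 3 -> cycle length 1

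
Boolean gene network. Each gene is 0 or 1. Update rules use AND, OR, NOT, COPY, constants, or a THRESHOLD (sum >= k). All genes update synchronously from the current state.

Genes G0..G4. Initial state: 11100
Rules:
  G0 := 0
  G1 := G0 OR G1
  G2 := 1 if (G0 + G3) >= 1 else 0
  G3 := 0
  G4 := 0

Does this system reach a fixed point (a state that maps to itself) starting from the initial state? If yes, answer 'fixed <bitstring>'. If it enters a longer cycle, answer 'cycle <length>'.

Step 0: 11100
Step 1: G0=0(const) G1=G0|G1=1|1=1 G2=(1+0>=1)=1 G3=0(const) G4=0(const) -> 01100
Step 2: G0=0(const) G1=G0|G1=0|1=1 G2=(0+0>=1)=0 G3=0(const) G4=0(const) -> 01000
Step 3: G0=0(const) G1=G0|G1=0|1=1 G2=(0+0>=1)=0 G3=0(const) G4=0(const) -> 01000
Fixed point reached at step 2: 01000

Answer: fixed 01000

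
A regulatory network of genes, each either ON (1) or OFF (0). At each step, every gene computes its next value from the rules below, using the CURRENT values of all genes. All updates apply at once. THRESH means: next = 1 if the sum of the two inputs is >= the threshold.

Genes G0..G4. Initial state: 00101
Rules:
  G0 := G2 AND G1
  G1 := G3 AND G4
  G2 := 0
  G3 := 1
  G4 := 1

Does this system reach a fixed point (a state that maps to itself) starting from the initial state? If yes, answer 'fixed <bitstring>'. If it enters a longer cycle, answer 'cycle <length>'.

Step 0: 00101
Step 1: G0=G2&G1=1&0=0 G1=G3&G4=0&1=0 G2=0(const) G3=1(const) G4=1(const) -> 00011
Step 2: G0=G2&G1=0&0=0 G1=G3&G4=1&1=1 G2=0(const) G3=1(const) G4=1(const) -> 01011
Step 3: G0=G2&G1=0&1=0 G1=G3&G4=1&1=1 G2=0(const) G3=1(const) G4=1(const) -> 01011
Fixed point reached at step 2: 01011

Answer: fixed 01011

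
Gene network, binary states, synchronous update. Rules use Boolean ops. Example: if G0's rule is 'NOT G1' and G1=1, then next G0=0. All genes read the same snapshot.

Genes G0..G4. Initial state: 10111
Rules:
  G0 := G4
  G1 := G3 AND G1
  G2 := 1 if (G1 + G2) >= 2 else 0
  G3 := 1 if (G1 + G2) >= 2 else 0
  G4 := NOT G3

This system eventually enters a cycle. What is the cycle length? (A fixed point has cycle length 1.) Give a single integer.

Step 0: 10111
Step 1: G0=G4=1 G1=G3&G1=1&0=0 G2=(0+1>=2)=0 G3=(0+1>=2)=0 G4=NOT G3=NOT 1=0 -> 10000
Step 2: G0=G4=0 G1=G3&G1=0&0=0 G2=(0+0>=2)=0 G3=(0+0>=2)=0 G4=NOT G3=NOT 0=1 -> 00001
Step 3: G0=G4=1 G1=G3&G1=0&0=0 G2=(0+0>=2)=0 G3=(0+0>=2)=0 G4=NOT G3=NOT 0=1 -> 10001
Step 4: G0=G4=1 G1=G3&G1=0&0=0 G2=(0+0>=2)=0 G3=(0+0>=2)=0 G4=NOT G3=NOT 0=1 -> 10001
State from step 4 equals state from step 3 -> cycle length 1

Answer: 1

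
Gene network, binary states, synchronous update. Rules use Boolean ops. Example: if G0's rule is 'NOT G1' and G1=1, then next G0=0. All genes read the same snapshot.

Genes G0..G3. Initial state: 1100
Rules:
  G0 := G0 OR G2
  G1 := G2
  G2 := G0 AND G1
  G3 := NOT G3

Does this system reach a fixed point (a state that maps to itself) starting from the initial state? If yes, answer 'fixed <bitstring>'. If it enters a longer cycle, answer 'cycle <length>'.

Step 0: 1100
Step 1: G0=G0|G2=1|0=1 G1=G2=0 G2=G0&G1=1&1=1 G3=NOT G3=NOT 0=1 -> 1011
Step 2: G0=G0|G2=1|1=1 G1=G2=1 G2=G0&G1=1&0=0 G3=NOT G3=NOT 1=0 -> 1100
Cycle of length 2 starting at step 0 -> no fixed point

Answer: cycle 2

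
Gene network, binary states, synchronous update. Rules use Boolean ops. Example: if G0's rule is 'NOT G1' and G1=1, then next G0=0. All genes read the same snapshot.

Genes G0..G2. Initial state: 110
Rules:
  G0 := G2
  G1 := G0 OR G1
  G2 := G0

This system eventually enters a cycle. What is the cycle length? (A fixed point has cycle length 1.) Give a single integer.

Step 0: 110
Step 1: G0=G2=0 G1=G0|G1=1|1=1 G2=G0=1 -> 011
Step 2: G0=G2=1 G1=G0|G1=0|1=1 G2=G0=0 -> 110
State from step 2 equals state from step 0 -> cycle length 2

Answer: 2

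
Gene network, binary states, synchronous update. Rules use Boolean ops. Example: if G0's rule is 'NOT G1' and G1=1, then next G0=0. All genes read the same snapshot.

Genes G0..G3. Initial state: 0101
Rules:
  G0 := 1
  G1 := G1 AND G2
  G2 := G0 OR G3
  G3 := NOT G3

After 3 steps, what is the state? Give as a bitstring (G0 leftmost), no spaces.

Step 1: G0=1(const) G1=G1&G2=1&0=0 G2=G0|G3=0|1=1 G3=NOT G3=NOT 1=0 -> 1010
Step 2: G0=1(const) G1=G1&G2=0&1=0 G2=G0|G3=1|0=1 G3=NOT G3=NOT 0=1 -> 1011
Step 3: G0=1(const) G1=G1&G2=0&1=0 G2=G0|G3=1|1=1 G3=NOT G3=NOT 1=0 -> 1010

1010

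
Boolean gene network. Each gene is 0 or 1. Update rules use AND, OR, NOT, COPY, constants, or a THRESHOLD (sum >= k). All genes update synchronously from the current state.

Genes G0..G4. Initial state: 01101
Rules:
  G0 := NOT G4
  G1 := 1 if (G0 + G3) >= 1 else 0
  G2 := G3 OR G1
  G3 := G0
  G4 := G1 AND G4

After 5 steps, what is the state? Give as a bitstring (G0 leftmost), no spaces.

Step 1: G0=NOT G4=NOT 1=0 G1=(0+0>=1)=0 G2=G3|G1=0|1=1 G3=G0=0 G4=G1&G4=1&1=1 -> 00101
Step 2: G0=NOT G4=NOT 1=0 G1=(0+0>=1)=0 G2=G3|G1=0|0=0 G3=G0=0 G4=G1&G4=0&1=0 -> 00000
Step 3: G0=NOT G4=NOT 0=1 G1=(0+0>=1)=0 G2=G3|G1=0|0=0 G3=G0=0 G4=G1&G4=0&0=0 -> 10000
Step 4: G0=NOT G4=NOT 0=1 G1=(1+0>=1)=1 G2=G3|G1=0|0=0 G3=G0=1 G4=G1&G4=0&0=0 -> 11010
Step 5: G0=NOT G4=NOT 0=1 G1=(1+1>=1)=1 G2=G3|G1=1|1=1 G3=G0=1 G4=G1&G4=1&0=0 -> 11110

11110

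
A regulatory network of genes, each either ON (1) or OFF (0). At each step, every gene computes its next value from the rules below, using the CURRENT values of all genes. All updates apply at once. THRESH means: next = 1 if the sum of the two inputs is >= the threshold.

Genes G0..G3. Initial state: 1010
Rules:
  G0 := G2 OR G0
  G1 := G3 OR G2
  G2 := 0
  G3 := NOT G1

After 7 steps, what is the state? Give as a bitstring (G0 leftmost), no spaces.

Step 1: G0=G2|G0=1|1=1 G1=G3|G2=0|1=1 G2=0(const) G3=NOT G1=NOT 0=1 -> 1101
Step 2: G0=G2|G0=0|1=1 G1=G3|G2=1|0=1 G2=0(const) G3=NOT G1=NOT 1=0 -> 1100
Step 3: G0=G2|G0=0|1=1 G1=G3|G2=0|0=0 G2=0(const) G3=NOT G1=NOT 1=0 -> 1000
Step 4: G0=G2|G0=0|1=1 G1=G3|G2=0|0=0 G2=0(const) G3=NOT G1=NOT 0=1 -> 1001
Step 5: G0=G2|G0=0|1=1 G1=G3|G2=1|0=1 G2=0(const) G3=NOT G1=NOT 0=1 -> 1101
Step 6: G0=G2|G0=0|1=1 G1=G3|G2=1|0=1 G2=0(const) G3=NOT G1=NOT 1=0 -> 1100
Step 7: G0=G2|G0=0|1=1 G1=G3|G2=0|0=0 G2=0(const) G3=NOT G1=NOT 1=0 -> 1000

1000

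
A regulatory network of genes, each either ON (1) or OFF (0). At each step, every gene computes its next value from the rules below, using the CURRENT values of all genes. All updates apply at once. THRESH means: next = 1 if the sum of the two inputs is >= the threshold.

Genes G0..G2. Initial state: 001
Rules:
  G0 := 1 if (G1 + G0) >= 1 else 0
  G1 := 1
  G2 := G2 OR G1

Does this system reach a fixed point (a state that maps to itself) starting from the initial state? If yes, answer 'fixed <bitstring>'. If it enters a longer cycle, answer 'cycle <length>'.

Step 0: 001
Step 1: G0=(0+0>=1)=0 G1=1(const) G2=G2|G1=1|0=1 -> 011
Step 2: G0=(1+0>=1)=1 G1=1(const) G2=G2|G1=1|1=1 -> 111
Step 3: G0=(1+1>=1)=1 G1=1(const) G2=G2|G1=1|1=1 -> 111
Fixed point reached at step 2: 111

Answer: fixed 111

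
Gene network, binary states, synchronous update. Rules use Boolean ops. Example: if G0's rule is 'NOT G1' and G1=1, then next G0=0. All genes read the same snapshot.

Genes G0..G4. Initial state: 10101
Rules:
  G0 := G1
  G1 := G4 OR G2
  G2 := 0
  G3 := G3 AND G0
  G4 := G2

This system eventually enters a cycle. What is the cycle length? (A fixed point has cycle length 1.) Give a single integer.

Step 0: 10101
Step 1: G0=G1=0 G1=G4|G2=1|1=1 G2=0(const) G3=G3&G0=0&1=0 G4=G2=1 -> 01001
Step 2: G0=G1=1 G1=G4|G2=1|0=1 G2=0(const) G3=G3&G0=0&0=0 G4=G2=0 -> 11000
Step 3: G0=G1=1 G1=G4|G2=0|0=0 G2=0(const) G3=G3&G0=0&1=0 G4=G2=0 -> 10000
Step 4: G0=G1=0 G1=G4|G2=0|0=0 G2=0(const) G3=G3&G0=0&1=0 G4=G2=0 -> 00000
Step 5: G0=G1=0 G1=G4|G2=0|0=0 G2=0(const) G3=G3&G0=0&0=0 G4=G2=0 -> 00000
State from step 5 equals state from step 4 -> cycle length 1

Answer: 1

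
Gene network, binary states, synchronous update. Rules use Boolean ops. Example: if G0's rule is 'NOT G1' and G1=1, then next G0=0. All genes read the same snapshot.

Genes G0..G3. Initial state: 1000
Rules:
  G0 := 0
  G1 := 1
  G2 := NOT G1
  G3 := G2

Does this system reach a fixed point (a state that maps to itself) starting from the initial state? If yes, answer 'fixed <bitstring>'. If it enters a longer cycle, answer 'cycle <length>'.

Answer: fixed 0100

Derivation:
Step 0: 1000
Step 1: G0=0(const) G1=1(const) G2=NOT G1=NOT 0=1 G3=G2=0 -> 0110
Step 2: G0=0(const) G1=1(const) G2=NOT G1=NOT 1=0 G3=G2=1 -> 0101
Step 3: G0=0(const) G1=1(const) G2=NOT G1=NOT 1=0 G3=G2=0 -> 0100
Step 4: G0=0(const) G1=1(const) G2=NOT G1=NOT 1=0 G3=G2=0 -> 0100
Fixed point reached at step 3: 0100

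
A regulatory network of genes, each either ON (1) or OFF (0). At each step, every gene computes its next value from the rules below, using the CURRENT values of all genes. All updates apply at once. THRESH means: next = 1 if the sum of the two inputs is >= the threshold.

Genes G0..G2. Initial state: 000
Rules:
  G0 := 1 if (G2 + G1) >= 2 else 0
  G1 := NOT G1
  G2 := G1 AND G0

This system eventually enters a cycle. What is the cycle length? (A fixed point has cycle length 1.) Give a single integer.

Step 0: 000
Step 1: G0=(0+0>=2)=0 G1=NOT G1=NOT 0=1 G2=G1&G0=0&0=0 -> 010
Step 2: G0=(0+1>=2)=0 G1=NOT G1=NOT 1=0 G2=G1&G0=1&0=0 -> 000
State from step 2 equals state from step 0 -> cycle length 2

Answer: 2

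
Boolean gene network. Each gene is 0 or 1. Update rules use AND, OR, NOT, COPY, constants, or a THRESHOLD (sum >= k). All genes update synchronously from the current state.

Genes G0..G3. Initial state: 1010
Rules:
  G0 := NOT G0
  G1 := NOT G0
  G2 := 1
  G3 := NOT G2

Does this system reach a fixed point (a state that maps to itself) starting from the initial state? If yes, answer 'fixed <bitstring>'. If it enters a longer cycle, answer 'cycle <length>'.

Step 0: 1010
Step 1: G0=NOT G0=NOT 1=0 G1=NOT G0=NOT 1=0 G2=1(const) G3=NOT G2=NOT 1=0 -> 0010
Step 2: G0=NOT G0=NOT 0=1 G1=NOT G0=NOT 0=1 G2=1(const) G3=NOT G2=NOT 1=0 -> 1110
Step 3: G0=NOT G0=NOT 1=0 G1=NOT G0=NOT 1=0 G2=1(const) G3=NOT G2=NOT 1=0 -> 0010
Cycle of length 2 starting at step 1 -> no fixed point

Answer: cycle 2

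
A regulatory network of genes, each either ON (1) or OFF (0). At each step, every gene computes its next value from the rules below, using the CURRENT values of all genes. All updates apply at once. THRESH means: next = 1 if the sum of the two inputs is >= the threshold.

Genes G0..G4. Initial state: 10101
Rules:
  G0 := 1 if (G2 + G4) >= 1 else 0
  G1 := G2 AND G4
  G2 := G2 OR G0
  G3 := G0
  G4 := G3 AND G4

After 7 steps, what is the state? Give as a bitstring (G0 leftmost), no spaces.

Step 1: G0=(1+1>=1)=1 G1=G2&G4=1&1=1 G2=G2|G0=1|1=1 G3=G0=1 G4=G3&G4=0&1=0 -> 11110
Step 2: G0=(1+0>=1)=1 G1=G2&G4=1&0=0 G2=G2|G0=1|1=1 G3=G0=1 G4=G3&G4=1&0=0 -> 10110
Step 3: G0=(1+0>=1)=1 G1=G2&G4=1&0=0 G2=G2|G0=1|1=1 G3=G0=1 G4=G3&G4=1&0=0 -> 10110
Step 4: G0=(1+0>=1)=1 G1=G2&G4=1&0=0 G2=G2|G0=1|1=1 G3=G0=1 G4=G3&G4=1&0=0 -> 10110
Step 5: G0=(1+0>=1)=1 G1=G2&G4=1&0=0 G2=G2|G0=1|1=1 G3=G0=1 G4=G3&G4=1&0=0 -> 10110
Step 6: G0=(1+0>=1)=1 G1=G2&G4=1&0=0 G2=G2|G0=1|1=1 G3=G0=1 G4=G3&G4=1&0=0 -> 10110
Step 7: G0=(1+0>=1)=1 G1=G2&G4=1&0=0 G2=G2|G0=1|1=1 G3=G0=1 G4=G3&G4=1&0=0 -> 10110

10110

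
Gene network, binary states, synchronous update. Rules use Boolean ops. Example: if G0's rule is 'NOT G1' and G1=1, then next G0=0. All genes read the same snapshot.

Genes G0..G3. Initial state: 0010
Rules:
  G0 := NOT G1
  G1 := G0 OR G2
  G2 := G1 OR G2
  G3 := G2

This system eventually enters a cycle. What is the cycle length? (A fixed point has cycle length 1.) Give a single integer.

Step 0: 0010
Step 1: G0=NOT G1=NOT 0=1 G1=G0|G2=0|1=1 G2=G1|G2=0|1=1 G3=G2=1 -> 1111
Step 2: G0=NOT G1=NOT 1=0 G1=G0|G2=1|1=1 G2=G1|G2=1|1=1 G3=G2=1 -> 0111
Step 3: G0=NOT G1=NOT 1=0 G1=G0|G2=0|1=1 G2=G1|G2=1|1=1 G3=G2=1 -> 0111
State from step 3 equals state from step 2 -> cycle length 1

Answer: 1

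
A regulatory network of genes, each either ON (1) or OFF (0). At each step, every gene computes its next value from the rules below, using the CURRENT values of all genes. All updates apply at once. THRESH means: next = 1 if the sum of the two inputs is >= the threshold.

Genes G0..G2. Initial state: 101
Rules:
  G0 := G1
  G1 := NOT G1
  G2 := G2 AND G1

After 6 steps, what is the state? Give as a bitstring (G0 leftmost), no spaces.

Step 1: G0=G1=0 G1=NOT G1=NOT 0=1 G2=G2&G1=1&0=0 -> 010
Step 2: G0=G1=1 G1=NOT G1=NOT 1=0 G2=G2&G1=0&1=0 -> 100
Step 3: G0=G1=0 G1=NOT G1=NOT 0=1 G2=G2&G1=0&0=0 -> 010
Step 4: G0=G1=1 G1=NOT G1=NOT 1=0 G2=G2&G1=0&1=0 -> 100
Step 5: G0=G1=0 G1=NOT G1=NOT 0=1 G2=G2&G1=0&0=0 -> 010
Step 6: G0=G1=1 G1=NOT G1=NOT 1=0 G2=G2&G1=0&1=0 -> 100

100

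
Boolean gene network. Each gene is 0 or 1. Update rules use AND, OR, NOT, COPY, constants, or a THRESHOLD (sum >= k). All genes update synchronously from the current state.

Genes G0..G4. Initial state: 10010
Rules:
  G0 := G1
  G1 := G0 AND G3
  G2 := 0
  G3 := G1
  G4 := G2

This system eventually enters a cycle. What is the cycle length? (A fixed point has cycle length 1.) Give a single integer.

Step 0: 10010
Step 1: G0=G1=0 G1=G0&G3=1&1=1 G2=0(const) G3=G1=0 G4=G2=0 -> 01000
Step 2: G0=G1=1 G1=G0&G3=0&0=0 G2=0(const) G3=G1=1 G4=G2=0 -> 10010
State from step 2 equals state from step 0 -> cycle length 2

Answer: 2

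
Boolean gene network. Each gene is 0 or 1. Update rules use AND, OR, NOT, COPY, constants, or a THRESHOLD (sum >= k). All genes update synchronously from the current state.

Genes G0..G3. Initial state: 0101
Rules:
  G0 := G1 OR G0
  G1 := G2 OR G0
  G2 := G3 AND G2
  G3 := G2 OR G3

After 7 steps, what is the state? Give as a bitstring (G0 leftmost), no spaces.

Step 1: G0=G1|G0=1|0=1 G1=G2|G0=0|0=0 G2=G3&G2=1&0=0 G3=G2|G3=0|1=1 -> 1001
Step 2: G0=G1|G0=0|1=1 G1=G2|G0=0|1=1 G2=G3&G2=1&0=0 G3=G2|G3=0|1=1 -> 1101
Step 3: G0=G1|G0=1|1=1 G1=G2|G0=0|1=1 G2=G3&G2=1&0=0 G3=G2|G3=0|1=1 -> 1101
Step 4: G0=G1|G0=1|1=1 G1=G2|G0=0|1=1 G2=G3&G2=1&0=0 G3=G2|G3=0|1=1 -> 1101
Step 5: G0=G1|G0=1|1=1 G1=G2|G0=0|1=1 G2=G3&G2=1&0=0 G3=G2|G3=0|1=1 -> 1101
Step 6: G0=G1|G0=1|1=1 G1=G2|G0=0|1=1 G2=G3&G2=1&0=0 G3=G2|G3=0|1=1 -> 1101
Step 7: G0=G1|G0=1|1=1 G1=G2|G0=0|1=1 G2=G3&G2=1&0=0 G3=G2|G3=0|1=1 -> 1101

1101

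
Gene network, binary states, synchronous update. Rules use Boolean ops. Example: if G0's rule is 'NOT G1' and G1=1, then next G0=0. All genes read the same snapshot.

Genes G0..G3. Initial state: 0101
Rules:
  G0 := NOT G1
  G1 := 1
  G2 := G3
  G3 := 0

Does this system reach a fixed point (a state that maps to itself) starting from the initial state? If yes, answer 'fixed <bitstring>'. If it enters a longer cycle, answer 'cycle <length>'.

Answer: fixed 0100

Derivation:
Step 0: 0101
Step 1: G0=NOT G1=NOT 1=0 G1=1(const) G2=G3=1 G3=0(const) -> 0110
Step 2: G0=NOT G1=NOT 1=0 G1=1(const) G2=G3=0 G3=0(const) -> 0100
Step 3: G0=NOT G1=NOT 1=0 G1=1(const) G2=G3=0 G3=0(const) -> 0100
Fixed point reached at step 2: 0100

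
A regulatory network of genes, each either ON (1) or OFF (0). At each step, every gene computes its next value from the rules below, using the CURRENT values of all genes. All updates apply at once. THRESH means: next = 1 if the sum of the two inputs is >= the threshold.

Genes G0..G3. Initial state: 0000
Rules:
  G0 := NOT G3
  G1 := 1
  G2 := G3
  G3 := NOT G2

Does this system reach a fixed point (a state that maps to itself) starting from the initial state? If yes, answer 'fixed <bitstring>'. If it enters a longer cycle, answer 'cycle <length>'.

Step 0: 0000
Step 1: G0=NOT G3=NOT 0=1 G1=1(const) G2=G3=0 G3=NOT G2=NOT 0=1 -> 1101
Step 2: G0=NOT G3=NOT 1=0 G1=1(const) G2=G3=1 G3=NOT G2=NOT 0=1 -> 0111
Step 3: G0=NOT G3=NOT 1=0 G1=1(const) G2=G3=1 G3=NOT G2=NOT 1=0 -> 0110
Step 4: G0=NOT G3=NOT 0=1 G1=1(const) G2=G3=0 G3=NOT G2=NOT 1=0 -> 1100
Step 5: G0=NOT G3=NOT 0=1 G1=1(const) G2=G3=0 G3=NOT G2=NOT 0=1 -> 1101
Cycle of length 4 starting at step 1 -> no fixed point

Answer: cycle 4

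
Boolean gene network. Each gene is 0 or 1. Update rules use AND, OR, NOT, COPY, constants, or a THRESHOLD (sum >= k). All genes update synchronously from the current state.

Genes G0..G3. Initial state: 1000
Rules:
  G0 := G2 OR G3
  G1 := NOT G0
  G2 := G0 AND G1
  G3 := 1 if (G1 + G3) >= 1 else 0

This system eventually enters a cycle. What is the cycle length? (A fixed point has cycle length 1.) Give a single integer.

Answer: 1

Derivation:
Step 0: 1000
Step 1: G0=G2|G3=0|0=0 G1=NOT G0=NOT 1=0 G2=G0&G1=1&0=0 G3=(0+0>=1)=0 -> 0000
Step 2: G0=G2|G3=0|0=0 G1=NOT G0=NOT 0=1 G2=G0&G1=0&0=0 G3=(0+0>=1)=0 -> 0100
Step 3: G0=G2|G3=0|0=0 G1=NOT G0=NOT 0=1 G2=G0&G1=0&1=0 G3=(1+0>=1)=1 -> 0101
Step 4: G0=G2|G3=0|1=1 G1=NOT G0=NOT 0=1 G2=G0&G1=0&1=0 G3=(1+1>=1)=1 -> 1101
Step 5: G0=G2|G3=0|1=1 G1=NOT G0=NOT 1=0 G2=G0&G1=1&1=1 G3=(1+1>=1)=1 -> 1011
Step 6: G0=G2|G3=1|1=1 G1=NOT G0=NOT 1=0 G2=G0&G1=1&0=0 G3=(0+1>=1)=1 -> 1001
Step 7: G0=G2|G3=0|1=1 G1=NOT G0=NOT 1=0 G2=G0&G1=1&0=0 G3=(0+1>=1)=1 -> 1001
State from step 7 equals state from step 6 -> cycle length 1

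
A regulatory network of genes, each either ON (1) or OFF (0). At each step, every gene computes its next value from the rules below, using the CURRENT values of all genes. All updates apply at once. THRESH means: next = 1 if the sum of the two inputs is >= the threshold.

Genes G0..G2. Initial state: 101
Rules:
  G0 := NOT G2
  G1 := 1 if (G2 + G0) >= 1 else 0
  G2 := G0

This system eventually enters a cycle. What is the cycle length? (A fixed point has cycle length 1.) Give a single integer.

Step 0: 101
Step 1: G0=NOT G2=NOT 1=0 G1=(1+1>=1)=1 G2=G0=1 -> 011
Step 2: G0=NOT G2=NOT 1=0 G1=(1+0>=1)=1 G2=G0=0 -> 010
Step 3: G0=NOT G2=NOT 0=1 G1=(0+0>=1)=0 G2=G0=0 -> 100
Step 4: G0=NOT G2=NOT 0=1 G1=(0+1>=1)=1 G2=G0=1 -> 111
Step 5: G0=NOT G2=NOT 1=0 G1=(1+1>=1)=1 G2=G0=1 -> 011
State from step 5 equals state from step 1 -> cycle length 4

Answer: 4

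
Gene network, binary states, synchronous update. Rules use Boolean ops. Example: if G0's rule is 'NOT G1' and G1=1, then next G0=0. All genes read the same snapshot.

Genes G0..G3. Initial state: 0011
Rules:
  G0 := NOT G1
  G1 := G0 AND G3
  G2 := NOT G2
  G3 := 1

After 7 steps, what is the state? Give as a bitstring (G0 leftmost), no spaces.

Step 1: G0=NOT G1=NOT 0=1 G1=G0&G3=0&1=0 G2=NOT G2=NOT 1=0 G3=1(const) -> 1001
Step 2: G0=NOT G1=NOT 0=1 G1=G0&G3=1&1=1 G2=NOT G2=NOT 0=1 G3=1(const) -> 1111
Step 3: G0=NOT G1=NOT 1=0 G1=G0&G3=1&1=1 G2=NOT G2=NOT 1=0 G3=1(const) -> 0101
Step 4: G0=NOT G1=NOT 1=0 G1=G0&G3=0&1=0 G2=NOT G2=NOT 0=1 G3=1(const) -> 0011
Step 5: G0=NOT G1=NOT 0=1 G1=G0&G3=0&1=0 G2=NOT G2=NOT 1=0 G3=1(const) -> 1001
Step 6: G0=NOT G1=NOT 0=1 G1=G0&G3=1&1=1 G2=NOT G2=NOT 0=1 G3=1(const) -> 1111
Step 7: G0=NOT G1=NOT 1=0 G1=G0&G3=1&1=1 G2=NOT G2=NOT 1=0 G3=1(const) -> 0101

0101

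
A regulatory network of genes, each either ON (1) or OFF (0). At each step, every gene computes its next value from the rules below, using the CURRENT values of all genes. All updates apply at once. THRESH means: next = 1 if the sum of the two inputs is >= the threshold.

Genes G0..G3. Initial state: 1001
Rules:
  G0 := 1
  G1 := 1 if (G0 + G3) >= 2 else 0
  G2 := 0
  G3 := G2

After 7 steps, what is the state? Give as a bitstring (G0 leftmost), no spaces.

Step 1: G0=1(const) G1=(1+1>=2)=1 G2=0(const) G3=G2=0 -> 1100
Step 2: G0=1(const) G1=(1+0>=2)=0 G2=0(const) G3=G2=0 -> 1000
Step 3: G0=1(const) G1=(1+0>=2)=0 G2=0(const) G3=G2=0 -> 1000
Step 4: G0=1(const) G1=(1+0>=2)=0 G2=0(const) G3=G2=0 -> 1000
Step 5: G0=1(const) G1=(1+0>=2)=0 G2=0(const) G3=G2=0 -> 1000
Step 6: G0=1(const) G1=(1+0>=2)=0 G2=0(const) G3=G2=0 -> 1000
Step 7: G0=1(const) G1=(1+0>=2)=0 G2=0(const) G3=G2=0 -> 1000

1000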